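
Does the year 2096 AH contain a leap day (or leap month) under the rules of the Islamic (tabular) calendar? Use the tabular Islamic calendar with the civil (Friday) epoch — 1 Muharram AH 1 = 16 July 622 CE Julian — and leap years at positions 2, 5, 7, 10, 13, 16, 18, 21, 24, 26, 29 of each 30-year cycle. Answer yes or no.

Year 2096 AH is year 26 of its 30-year cycle; leap positions are 2, 5, 7, 10, 13, 16, 18, 21, 24, 26, 29, so it is a leap year (355 days).

yes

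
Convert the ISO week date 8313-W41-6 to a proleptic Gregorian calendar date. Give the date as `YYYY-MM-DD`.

8313-10-11

ISO week 1 of 8313 is the week containing the first Thursday of 8313.
Week 41, day 6 (Saturday) lands on 8313-10-11.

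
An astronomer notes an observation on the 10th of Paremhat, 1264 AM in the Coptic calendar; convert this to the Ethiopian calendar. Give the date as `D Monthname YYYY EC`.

10 Megabit 1540 EC

Both dates share Julian Day Number 2286530; in the Ethiopian calendar that is 10 Megabit 1540 EC.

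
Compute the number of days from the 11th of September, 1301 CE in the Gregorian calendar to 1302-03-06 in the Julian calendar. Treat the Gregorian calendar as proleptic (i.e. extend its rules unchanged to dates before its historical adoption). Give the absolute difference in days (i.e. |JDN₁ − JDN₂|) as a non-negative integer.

184

First date → JDN 2196494; second date → JDN 2196678.
The interval is |2196494 − 2196678| = 184 days.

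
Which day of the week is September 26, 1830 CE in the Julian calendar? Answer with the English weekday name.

In the Gregorian calendar this is 8 October 1830 (JDN 2389734).
JDN 2389734 mod 7 = 4, and JDN 0 was a Monday, so this is a Friday.

Friday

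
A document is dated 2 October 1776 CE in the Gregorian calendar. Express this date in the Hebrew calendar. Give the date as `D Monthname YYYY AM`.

Both dates share Julian Day Number 2370006; in the Hebrew calendar that is 19 Tishrei 5537 AM.

19 Tishrei 5537 AM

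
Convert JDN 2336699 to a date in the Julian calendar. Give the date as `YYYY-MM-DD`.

JDN 2336699 is 24 July 1685 in the Gregorian calendar.
In the Julian calendar that day is 1685-07-14.

1685-07-14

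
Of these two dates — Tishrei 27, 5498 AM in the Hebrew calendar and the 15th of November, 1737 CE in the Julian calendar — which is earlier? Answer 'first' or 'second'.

First date → JDN 2355781; second date → JDN 2355816.
JDN 2355781 < JDN 2355816, so the first date is earlier.

first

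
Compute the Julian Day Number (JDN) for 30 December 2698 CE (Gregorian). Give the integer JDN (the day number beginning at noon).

JDN 2299161 is 15 October 1582 CE (Gregorian); the target day is +407687 days from there, so JDN = 2706848.

2706848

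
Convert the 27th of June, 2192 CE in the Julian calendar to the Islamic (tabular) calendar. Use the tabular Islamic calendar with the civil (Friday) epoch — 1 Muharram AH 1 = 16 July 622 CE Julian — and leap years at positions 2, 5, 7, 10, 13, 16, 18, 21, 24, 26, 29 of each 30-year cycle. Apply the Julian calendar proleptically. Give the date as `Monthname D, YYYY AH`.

The source date corresponds to 11 July 2192 in the Gregorian calendar (JDN 2521864).
That day falls on 1 Rabi' al-Awwal 1619 AH in the tabular Islamic calendar.

Rabi' al-Awwal 1, 1619 AH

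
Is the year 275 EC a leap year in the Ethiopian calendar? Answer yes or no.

yes

275 mod 4 = 3; in the Ethiopian calendar a year is leap when year mod 4 = 3, so it is a leap year.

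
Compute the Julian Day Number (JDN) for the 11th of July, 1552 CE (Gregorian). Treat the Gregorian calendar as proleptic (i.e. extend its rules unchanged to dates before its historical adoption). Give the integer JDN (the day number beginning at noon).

2288108

JDN 2400001 is 17 November 1858 CE (Gregorian), MJD 0; the target day is −111893 days from there, so JDN = 2288108.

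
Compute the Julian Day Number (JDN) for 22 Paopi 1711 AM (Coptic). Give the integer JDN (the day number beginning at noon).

2449658

Equivalently 1 November 1994 (Gregorian).
JDN 2400001 is 17 November 1858 CE (Gregorian), MJD 0; the target day is +49657 days from there, so JDN = 2449658.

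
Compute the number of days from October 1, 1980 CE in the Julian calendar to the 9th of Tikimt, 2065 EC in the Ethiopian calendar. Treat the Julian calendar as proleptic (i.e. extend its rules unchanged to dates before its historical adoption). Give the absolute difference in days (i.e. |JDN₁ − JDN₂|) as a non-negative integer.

JDN of the first date = 2444527.
JDN of the second date = 2478135.
|2478135 − 2444527| = 33608.

33608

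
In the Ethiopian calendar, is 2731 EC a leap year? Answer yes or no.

yes

2731 mod 4 = 3; in the Ethiopian calendar a year is leap when year mod 4 = 3, so it is a leap year.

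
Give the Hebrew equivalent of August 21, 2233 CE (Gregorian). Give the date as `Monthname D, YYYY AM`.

Julian Day Number of the source date = 2536879.
Converting JDN 2536879 to the Hebrew calendar gives 15 Av 5993 AM.

Av 15, 5993 AM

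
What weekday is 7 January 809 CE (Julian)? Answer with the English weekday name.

Sunday

Equivalently 11 January 809 Gregorian, JDN 2016552.
JDN 2016552 mod 7 = 6, and JDN 0 was a Monday, so this is a Sunday.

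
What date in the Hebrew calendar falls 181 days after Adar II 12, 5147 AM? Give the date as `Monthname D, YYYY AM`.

JDN of Adar II 12, 5147 AM = 2227721.
2227721 + 181 = 2227902.
JDN 2227902 in the Hebrew calendar is Elul 16, 5147 AM.

Elul 16, 5147 AM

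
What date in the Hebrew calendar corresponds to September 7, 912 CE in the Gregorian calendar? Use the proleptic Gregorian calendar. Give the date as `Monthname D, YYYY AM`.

Julian Day Number of the source date = 2054411.
Converting JDN 2054411 to the Hebrew calendar gives 18 Elul 4672 AM.

Elul 18, 4672 AM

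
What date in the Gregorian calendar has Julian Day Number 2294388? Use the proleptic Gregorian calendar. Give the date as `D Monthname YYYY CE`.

20 September 1569 CE

JDN 2451545 is 1 Jan 2000; 2294388 is −157157 days from there.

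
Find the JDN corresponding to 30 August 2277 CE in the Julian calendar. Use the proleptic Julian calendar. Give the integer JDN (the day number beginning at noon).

Equivalently 14 September 2277 (Gregorian).
JDN 2451545 is 1 January 2000 CE (Gregorian); the target day is +101429 days from there, so JDN = 2552974.

2552974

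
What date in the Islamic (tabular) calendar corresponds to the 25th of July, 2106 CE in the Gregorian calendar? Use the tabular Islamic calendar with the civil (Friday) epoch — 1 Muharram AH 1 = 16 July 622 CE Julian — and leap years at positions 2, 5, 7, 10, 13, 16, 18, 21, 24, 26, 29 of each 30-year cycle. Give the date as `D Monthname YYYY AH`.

23 Rajab 1530 AH

Both dates share Julian Day Number 2490466; in the tabular Islamic calendar that is 23 Rajab 1530 AH.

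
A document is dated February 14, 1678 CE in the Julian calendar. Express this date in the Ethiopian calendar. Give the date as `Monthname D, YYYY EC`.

Yekatit 20, 1670 EC

Both dates share Julian Day Number 2333992; in the Ethiopian calendar that is 20 Yekatit 1670 EC.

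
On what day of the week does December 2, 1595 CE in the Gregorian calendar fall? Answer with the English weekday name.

Since JDN mod 7 = 5 (0 = Monday), the day is Saturday.

Saturday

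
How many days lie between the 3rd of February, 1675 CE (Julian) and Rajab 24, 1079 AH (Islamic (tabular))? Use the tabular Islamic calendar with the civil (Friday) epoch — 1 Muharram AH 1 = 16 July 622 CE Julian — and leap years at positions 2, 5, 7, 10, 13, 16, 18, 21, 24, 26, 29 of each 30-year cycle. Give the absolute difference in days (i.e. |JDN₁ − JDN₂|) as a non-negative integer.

JDN of the first date = 2332885.
JDN of the second date = 2330647.
|2330647 − 2332885| = 2238.

2238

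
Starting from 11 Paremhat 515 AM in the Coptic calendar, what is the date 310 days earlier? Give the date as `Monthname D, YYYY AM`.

Pashons 6, 514 AM

Counting 310 days back from JDN 2012958 reaches JDN 2012648, which is Pashons 6, 514 AM.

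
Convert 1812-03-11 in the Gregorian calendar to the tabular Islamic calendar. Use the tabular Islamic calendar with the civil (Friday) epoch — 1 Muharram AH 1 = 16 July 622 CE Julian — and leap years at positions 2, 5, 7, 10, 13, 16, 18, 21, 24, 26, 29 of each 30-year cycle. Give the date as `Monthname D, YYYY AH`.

Julian Day Number of the source date = 2382949.
Converting JDN 2382949 to the tabular Islamic calendar gives 26 Safar 1227 AH.

Safar 26, 1227 AH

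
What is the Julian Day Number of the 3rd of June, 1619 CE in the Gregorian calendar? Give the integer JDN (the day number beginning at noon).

JDN 2299161 is 15 October 1582 CE (Gregorian); the target day is +13380 days from there, so JDN = 2312541.

2312541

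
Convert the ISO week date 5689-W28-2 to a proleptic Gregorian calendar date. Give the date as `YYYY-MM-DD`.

5689-07-12

ISO week 1 of 5689 is the week containing the first Thursday of 5689.
Week 28, day 2 (Tuesday) lands on 5689-07-12.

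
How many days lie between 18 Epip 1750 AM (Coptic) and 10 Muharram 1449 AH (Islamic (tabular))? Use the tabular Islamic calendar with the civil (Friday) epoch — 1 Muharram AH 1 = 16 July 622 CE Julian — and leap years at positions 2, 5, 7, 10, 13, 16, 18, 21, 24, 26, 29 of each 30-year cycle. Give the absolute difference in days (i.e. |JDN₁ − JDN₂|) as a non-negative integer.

2597

JDN of the first date = 2464169.
JDN of the second date = 2461572.
|2461572 − 2464169| = 2597.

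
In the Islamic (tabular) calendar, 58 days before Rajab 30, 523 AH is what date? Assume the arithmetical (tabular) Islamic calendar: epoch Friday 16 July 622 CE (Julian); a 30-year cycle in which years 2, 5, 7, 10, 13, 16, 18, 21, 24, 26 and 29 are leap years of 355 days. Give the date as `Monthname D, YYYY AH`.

Jumada al-Thani 1, 523 AH

Counting 58 days back from JDN 2133625 reaches JDN 2133567, which is Jumada al-Thani 1, 523 AH.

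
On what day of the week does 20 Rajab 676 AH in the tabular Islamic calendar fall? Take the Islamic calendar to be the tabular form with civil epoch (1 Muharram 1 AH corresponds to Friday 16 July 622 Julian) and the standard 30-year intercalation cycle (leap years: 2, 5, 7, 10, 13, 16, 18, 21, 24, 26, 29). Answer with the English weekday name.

Friday

This is JDN 2187833 (24 December 1277 Gregorian).
Since JDN mod 7 = 4 (0 = Monday), the day is Friday.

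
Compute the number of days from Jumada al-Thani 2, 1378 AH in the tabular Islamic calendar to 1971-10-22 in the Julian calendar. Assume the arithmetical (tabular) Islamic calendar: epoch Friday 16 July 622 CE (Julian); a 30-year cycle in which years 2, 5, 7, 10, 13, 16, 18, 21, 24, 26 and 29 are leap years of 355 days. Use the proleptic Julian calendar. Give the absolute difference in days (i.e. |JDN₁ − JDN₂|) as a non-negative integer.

4708

First date → JDN 2436552; second date → JDN 2441260.
The interval is |2436552 − 2441260| = 4708 days.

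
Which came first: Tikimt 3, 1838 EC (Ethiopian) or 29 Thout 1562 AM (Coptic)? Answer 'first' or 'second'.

second

The two dates have Julian Day Numbers 2395217 and 2395213 respectively.
Since 2395213 < 2395217, the second date comes first.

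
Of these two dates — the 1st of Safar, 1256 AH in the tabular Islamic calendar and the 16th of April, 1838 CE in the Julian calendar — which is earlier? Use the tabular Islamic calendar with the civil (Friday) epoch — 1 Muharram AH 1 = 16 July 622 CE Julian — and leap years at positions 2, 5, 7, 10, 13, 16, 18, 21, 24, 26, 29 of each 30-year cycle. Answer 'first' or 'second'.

The two dates have Julian Day Numbers 2393200 and 2392493 respectively.
Since 2392493 < 2393200, the second date comes first.

second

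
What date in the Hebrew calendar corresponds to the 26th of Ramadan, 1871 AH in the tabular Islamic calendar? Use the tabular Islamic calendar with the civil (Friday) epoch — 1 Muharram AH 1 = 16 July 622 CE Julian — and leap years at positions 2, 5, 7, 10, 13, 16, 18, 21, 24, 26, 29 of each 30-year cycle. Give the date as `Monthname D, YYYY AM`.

Julian Day Number of the source date = 2611367.
Converting JDN 2611367 to the Hebrew calendar gives 26 Tammuz 6197 AM.

Tammuz 26, 6197 AM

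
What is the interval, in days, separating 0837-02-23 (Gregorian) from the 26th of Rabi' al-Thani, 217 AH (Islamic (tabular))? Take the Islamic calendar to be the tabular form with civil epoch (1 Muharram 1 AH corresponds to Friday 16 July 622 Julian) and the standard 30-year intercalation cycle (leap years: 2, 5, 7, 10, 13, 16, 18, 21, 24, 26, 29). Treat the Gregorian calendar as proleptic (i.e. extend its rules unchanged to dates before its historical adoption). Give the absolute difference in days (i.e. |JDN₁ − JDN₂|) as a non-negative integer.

1725

JDN of the first date = 2026822.
JDN of the second date = 2025097.
|2025097 − 2026822| = 1725.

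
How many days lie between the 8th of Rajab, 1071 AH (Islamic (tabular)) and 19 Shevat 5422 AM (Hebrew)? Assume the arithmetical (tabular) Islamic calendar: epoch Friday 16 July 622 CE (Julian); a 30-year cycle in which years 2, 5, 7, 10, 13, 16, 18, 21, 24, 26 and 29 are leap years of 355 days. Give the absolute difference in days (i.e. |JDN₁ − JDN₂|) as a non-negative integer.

336

First date → JDN 2327796; second date → JDN 2328132.
The interval is |2327796 − 2328132| = 336 days.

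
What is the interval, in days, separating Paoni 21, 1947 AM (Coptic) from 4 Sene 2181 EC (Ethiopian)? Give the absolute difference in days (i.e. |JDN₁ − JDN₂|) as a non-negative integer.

15357

First date → JDN 2536096; second date → JDN 2520739.
The interval is |2536096 − 2520739| = 15357 days.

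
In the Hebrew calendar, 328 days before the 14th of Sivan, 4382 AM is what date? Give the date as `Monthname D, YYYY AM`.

Counting 328 days back from JDN 1948392 reaches JDN 1948064, which is Tammuz 10, 4381 AM.

Tammuz 10, 4381 AM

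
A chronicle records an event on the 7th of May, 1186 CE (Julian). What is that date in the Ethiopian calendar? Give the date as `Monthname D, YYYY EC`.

The source date corresponds to 14 May 1186 in the proleptic Gregorian calendar (JDN 2154371).
That day falls on 12 Ginbot 1178 EC in the Ethiopian calendar.

Ginbot 12, 1178 EC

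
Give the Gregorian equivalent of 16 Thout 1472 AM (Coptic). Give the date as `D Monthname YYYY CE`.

25 September 1755 CE

Both dates share Julian Day Number 2362328; in the Gregorian calendar that is 25 September 1755 CE.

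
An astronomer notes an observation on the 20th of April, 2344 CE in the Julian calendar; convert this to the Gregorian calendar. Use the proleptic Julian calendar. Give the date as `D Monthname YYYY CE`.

The Julian–Gregorian offset here is 16 days (Julian trailing).
20 April 2344 Julian + 16 days → 6 May 2344 Gregorian.

6 May 2344 CE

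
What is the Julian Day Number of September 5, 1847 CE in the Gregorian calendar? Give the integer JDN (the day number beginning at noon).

2395910

JDN 2451545 is 1 January 2000 CE (Gregorian); the target day is −55635 days from there, so JDN = 2395910.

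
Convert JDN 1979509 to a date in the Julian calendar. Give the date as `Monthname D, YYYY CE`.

August 8, 707 CE

JDN 1979509 is 12 August 707 in the proleptic Gregorian calendar.
In the Julian calendar that day is August 8, 707 CE.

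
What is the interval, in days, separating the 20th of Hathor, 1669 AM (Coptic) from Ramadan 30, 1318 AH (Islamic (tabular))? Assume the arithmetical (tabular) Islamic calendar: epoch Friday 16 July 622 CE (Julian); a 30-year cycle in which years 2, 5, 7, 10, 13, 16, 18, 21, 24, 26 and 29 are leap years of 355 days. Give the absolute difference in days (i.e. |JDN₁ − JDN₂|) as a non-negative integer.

18940

First date → JDN 2434346; second date → JDN 2415406.
The interval is |2434346 − 2415406| = 18940 days.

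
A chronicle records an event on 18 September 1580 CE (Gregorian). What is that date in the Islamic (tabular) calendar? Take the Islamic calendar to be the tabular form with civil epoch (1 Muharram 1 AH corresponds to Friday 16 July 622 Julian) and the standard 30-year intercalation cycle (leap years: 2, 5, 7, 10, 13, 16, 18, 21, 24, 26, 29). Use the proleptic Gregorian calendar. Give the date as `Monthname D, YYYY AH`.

Rajab 28, 988 AH

Julian Day Number of the source date = 2298404.
Converting JDN 2298404 to the tabular Islamic calendar gives 28 Rajab 988 AH.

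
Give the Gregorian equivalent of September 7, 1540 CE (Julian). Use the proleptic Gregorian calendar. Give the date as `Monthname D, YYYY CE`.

At this point the Julian calendar is 10 days behind the Gregorian.
7 September 1540 Julian + 10 days → 17 September 1540 Gregorian.

September 17, 1540 CE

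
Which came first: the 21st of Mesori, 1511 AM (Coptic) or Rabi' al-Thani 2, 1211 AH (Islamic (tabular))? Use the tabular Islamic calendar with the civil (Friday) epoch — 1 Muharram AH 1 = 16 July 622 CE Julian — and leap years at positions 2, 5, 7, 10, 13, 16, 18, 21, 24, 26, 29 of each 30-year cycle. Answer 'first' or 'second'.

first

The two dates have Julian Day Numbers 2376907 and 2377314 respectively.
Since 2376907 < 2377314, the first date comes first.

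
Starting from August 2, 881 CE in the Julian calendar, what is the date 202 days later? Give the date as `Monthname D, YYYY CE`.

February 20, 882 CE

JDN of August 2, 881 CE = 2043057.
2043057 + 202 = 2043259.
JDN 2043259 in the Julian calendar is February 20, 882 CE.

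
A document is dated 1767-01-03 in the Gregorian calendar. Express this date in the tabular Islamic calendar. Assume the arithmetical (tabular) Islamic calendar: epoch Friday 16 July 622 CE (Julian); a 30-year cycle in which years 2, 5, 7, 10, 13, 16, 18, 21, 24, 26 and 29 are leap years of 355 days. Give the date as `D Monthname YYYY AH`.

2 Sha'ban 1180 AH

Julian Day Number of the source date = 2366446.
Converting JDN 2366446 to the tabular Islamic calendar gives 2 Sha'ban 1180 AH.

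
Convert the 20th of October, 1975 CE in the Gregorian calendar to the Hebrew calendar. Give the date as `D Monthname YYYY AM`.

Julian Day Number of the source date = 2442706.
Converting JDN 2442706 to the Hebrew calendar gives 15 Cheshvan 5736 AM.

15 Cheshvan 5736 AM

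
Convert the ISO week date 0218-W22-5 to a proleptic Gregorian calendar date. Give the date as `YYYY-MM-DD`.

0218-05-29

ISO week 1 of 218 is the week containing the first Thursday of 218.
Week 22, day 5 (Friday) lands on 0218-05-29.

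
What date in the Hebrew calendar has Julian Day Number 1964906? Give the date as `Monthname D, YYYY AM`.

JDN 1964906 is 18 August 667 in the proleptic Gregorian calendar.
In the Hebrew calendar that day is Av 19, 4427 AM.

Av 19, 4427 AM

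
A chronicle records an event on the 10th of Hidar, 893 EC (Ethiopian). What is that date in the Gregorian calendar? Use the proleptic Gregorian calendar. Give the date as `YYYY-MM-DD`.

0900-11-11

Both dates share Julian Day Number 2050093; in the Gregorian calendar that is 11 November 900 CE.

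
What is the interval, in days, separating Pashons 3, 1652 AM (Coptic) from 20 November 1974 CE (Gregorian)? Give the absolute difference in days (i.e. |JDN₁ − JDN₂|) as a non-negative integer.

14072

JDN of the first date = 2428300.
JDN of the second date = 2442372.
|2442372 − 2428300| = 14072.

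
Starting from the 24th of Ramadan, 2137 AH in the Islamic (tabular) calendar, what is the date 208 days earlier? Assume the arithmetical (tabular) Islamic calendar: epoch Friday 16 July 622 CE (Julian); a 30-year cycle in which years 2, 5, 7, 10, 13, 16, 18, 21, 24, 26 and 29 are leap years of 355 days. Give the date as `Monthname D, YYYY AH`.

The starting date is JDN 2705626; 2705626 − 208 = 2705418.
JDN 2705418 corresponds to Safar 22, 2137 AH.

Safar 22, 2137 AH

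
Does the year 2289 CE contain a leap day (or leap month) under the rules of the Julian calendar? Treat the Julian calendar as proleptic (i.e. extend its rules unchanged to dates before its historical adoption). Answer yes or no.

2289 mod 4 = 1, so it is a common year in the Julian calendar.

no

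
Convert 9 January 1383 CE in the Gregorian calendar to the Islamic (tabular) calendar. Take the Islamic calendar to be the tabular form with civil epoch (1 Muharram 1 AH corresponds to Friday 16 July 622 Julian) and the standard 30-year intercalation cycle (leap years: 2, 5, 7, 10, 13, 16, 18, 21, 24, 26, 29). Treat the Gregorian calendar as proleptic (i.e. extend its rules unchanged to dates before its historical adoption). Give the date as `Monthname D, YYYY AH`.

Shawwal 25, 784 AH

Both dates share Julian Day Number 2226199; in the tabular Islamic calendar that is 25 Shawwal 784 AH.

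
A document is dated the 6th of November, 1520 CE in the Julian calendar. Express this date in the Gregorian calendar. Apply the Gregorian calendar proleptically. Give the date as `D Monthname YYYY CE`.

At this point the Julian calendar is 10 days behind the Gregorian.
6 November 1520 Julian + 10 days → 16 November 1520 Gregorian.

16 November 1520 CE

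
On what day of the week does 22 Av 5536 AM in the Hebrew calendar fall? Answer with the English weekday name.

Wednesday

In the Gregorian calendar this is 7 August 1776 (JDN 2369950).
Since JDN mod 7 = 2 (0 = Monday), the day is Wednesday.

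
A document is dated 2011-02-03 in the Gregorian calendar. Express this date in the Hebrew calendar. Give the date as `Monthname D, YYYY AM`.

Shevat 29, 5771 AM

Julian Day Number of the source date = 2455596.
Converting JDN 2455596 to the Hebrew calendar gives 29 Shevat 5771 AM.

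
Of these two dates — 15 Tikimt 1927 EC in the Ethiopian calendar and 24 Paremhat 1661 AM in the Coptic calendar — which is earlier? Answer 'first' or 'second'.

Converting both to JDN: 2427736 vs 2431548; the smaller is the first.

first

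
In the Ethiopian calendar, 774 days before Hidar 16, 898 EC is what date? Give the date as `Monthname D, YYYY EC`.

Tikimt 2, 896 EC

JDN of Hidar 16, 898 EC = 2051925.
2051925 − 774 = 2051151.
JDN 2051151 in the Ethiopian calendar is Tikimt 2, 896 EC.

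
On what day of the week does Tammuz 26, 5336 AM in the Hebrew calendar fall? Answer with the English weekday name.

Saturday

This is JDN 2296866 (3 July 1576 Gregorian).
2296866 ≡ 5 (mod 7); counting from Monday = 0 gives Saturday.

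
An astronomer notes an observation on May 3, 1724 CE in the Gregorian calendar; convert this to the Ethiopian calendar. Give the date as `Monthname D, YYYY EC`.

Julian Day Number of the source date = 2350861.
Converting JDN 2350861 to the Ethiopian calendar gives 27 Miyazya 1716 EC.

Miyazya 27, 1716 EC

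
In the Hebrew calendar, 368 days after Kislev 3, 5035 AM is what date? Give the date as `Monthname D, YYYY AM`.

Counting 368 days forward from JDN 2186694 reaches JDN 2187062, which is Cheshvan 16, 5036 AM.

Cheshvan 16, 5036 AM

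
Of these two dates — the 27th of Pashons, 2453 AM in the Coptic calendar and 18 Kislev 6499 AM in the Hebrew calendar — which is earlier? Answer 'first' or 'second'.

first

First date → JDN 2720889; second date → JDN 2721448.
JDN 2720889 < JDN 2721448, so the first date is earlier.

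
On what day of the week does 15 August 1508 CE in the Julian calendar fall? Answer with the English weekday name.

This is JDN 2272082 (25 August 1508 Gregorian).
Since JDN mod 7 = 1 (0 = Monday), the day is Tuesday.

Tuesday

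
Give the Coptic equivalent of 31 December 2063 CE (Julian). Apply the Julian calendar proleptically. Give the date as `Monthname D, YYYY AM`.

Tobi 4, 1780 AM

The source date corresponds to 13 January 2064 in the Gregorian calendar (JDN 2474933).
That day falls on 4 Tobi 1780 AM in the Coptic calendar.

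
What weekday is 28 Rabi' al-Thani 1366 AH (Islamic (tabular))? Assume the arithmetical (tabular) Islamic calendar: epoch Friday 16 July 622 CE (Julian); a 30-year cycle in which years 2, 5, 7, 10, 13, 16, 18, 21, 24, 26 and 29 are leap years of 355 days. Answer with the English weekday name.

This is JDN 2432266 (21 March 1947 Gregorian).
JDN 2432266 mod 7 = 4, and JDN 0 was a Monday, so this is a Friday.

Friday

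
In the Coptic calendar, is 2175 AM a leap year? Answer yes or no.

2175 mod 4 = 3; in the Coptic calendar a year is leap when year mod 4 = 3, so it is a leap year.

yes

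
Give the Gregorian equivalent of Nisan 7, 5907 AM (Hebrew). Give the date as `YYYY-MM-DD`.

2147-04-07

Julian Day Number of the source date = 2505332.
Converting JDN 2505332 to the Gregorian calendar gives 7 April 2147 CE.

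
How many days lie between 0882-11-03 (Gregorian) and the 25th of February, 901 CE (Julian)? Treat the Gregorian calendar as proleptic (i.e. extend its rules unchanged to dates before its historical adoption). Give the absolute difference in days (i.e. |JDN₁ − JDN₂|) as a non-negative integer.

JDN of the first date = 2043511.
JDN of the second date = 2050204.
|2050204 − 2043511| = 6693.

6693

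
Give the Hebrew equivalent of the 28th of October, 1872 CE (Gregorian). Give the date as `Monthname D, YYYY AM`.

Tishrei 26, 5633 AM

Both dates share Julian Day Number 2405095; in the Hebrew calendar that is 26 Tishrei 5633 AM.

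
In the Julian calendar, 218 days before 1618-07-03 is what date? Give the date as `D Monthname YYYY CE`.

The starting date is JDN 2312216; 2312216 − 218 = 2311998.
JDN 2311998 corresponds to 27 November 1617 CE.

27 November 1617 CE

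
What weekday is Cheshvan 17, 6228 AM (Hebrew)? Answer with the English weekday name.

Monday

Equivalently 14 November 2467 Gregorian, JDN 2622431.
Since JDN mod 7 = 0 (0 = Monday), the day is Monday.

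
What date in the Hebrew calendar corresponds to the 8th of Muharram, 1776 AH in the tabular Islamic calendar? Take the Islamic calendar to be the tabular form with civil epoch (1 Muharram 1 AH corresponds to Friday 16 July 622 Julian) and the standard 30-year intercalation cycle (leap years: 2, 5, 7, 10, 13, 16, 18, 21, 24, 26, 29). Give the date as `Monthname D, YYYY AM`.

The source date corresponds to 17 September 2344 in the Gregorian calendar (JDN 2577448).
That day falls on 9 Tishrei 6105 AM in the Hebrew calendar.

Tishrei 9, 6105 AM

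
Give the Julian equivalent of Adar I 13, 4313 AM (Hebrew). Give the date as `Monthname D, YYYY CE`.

February 13, 553 CE

The source date corresponds to 15 February 553 in the proleptic Gregorian calendar (JDN 1923085).
That day falls on 13 February 553 CE in the Julian calendar.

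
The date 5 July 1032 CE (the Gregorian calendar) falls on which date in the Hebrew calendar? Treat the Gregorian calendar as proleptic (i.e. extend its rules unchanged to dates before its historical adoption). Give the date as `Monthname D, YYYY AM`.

Tammuz 17, 4792 AM

Both dates share Julian Day Number 2098176; in the Hebrew calendar that is 17 Tammuz 4792 AM.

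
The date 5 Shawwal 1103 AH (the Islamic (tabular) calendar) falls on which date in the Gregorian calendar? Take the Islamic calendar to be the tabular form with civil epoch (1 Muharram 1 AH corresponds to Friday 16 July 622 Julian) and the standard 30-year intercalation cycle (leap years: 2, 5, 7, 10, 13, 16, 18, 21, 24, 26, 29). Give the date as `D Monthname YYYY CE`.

20 June 1692 CE

Julian Day Number of the source date = 2339222.
Converting JDN 2339222 to the Gregorian calendar gives 20 June 1692 CE.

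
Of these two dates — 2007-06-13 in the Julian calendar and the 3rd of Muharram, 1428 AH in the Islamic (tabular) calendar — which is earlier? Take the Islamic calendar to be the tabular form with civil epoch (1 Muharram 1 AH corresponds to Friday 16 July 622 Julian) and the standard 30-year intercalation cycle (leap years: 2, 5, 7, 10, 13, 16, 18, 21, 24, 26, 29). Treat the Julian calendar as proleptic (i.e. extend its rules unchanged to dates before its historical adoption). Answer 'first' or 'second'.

The two dates have Julian Day Numbers 2454278 and 2454123 respectively.
Since 2454123 < 2454278, the second date comes first.

second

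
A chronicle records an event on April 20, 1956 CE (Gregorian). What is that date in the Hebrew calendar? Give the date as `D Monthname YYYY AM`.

9 Iyar 5716 AM

Both dates share Julian Day Number 2435584; in the Hebrew calendar that is 9 Iyar 5716 AM.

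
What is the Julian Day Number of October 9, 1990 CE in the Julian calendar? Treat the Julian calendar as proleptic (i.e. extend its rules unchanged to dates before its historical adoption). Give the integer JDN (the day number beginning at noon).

2448187

In the Gregorian calendar the same day is 22 October 1990.
JDN 2299161 is 15 October 1582 CE (Gregorian); the target day is +149026 days from there, so JDN = 2448187.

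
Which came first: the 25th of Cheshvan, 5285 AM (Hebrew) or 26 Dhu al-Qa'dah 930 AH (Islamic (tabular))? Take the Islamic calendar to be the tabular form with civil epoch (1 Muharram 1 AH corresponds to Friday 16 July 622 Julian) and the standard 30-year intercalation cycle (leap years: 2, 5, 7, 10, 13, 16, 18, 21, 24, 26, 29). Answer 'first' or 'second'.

second

First date → JDN 2277994; second date → JDN 2277967.
JDN 2277967 < JDN 2277994, so the second date is earlier.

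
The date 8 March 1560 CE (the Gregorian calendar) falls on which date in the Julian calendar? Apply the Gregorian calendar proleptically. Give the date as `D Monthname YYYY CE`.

At this point the Julian calendar is 10 days behind the Gregorian.
8 March 1560 Gregorian − 10 days → 27 February 1560 Julian.

27 February 1560 CE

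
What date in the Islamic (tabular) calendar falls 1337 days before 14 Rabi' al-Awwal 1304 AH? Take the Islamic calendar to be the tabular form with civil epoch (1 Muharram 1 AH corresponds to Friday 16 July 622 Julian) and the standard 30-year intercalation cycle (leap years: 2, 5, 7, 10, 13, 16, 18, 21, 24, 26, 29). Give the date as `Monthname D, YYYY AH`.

The starting date is JDN 2410252; 2410252 − 1337 = 2408915.
JDN 2408915 corresponds to Jumada al-Thani 6, 1300 AH.

Jumada al-Thani 6, 1300 AH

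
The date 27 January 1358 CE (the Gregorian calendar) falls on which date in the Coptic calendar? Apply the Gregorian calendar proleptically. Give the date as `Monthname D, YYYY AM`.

Tobi 24, 1074 AM

Both dates share Julian Day Number 2217086; in the Coptic calendar that is 24 Tobi 1074 AM.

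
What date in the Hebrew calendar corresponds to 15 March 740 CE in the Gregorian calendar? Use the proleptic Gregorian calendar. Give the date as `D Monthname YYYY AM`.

9 Nisan 4500 AM

Julian Day Number of the source date = 1991413.
Converting JDN 1991413 to the Hebrew calendar gives 9 Nisan 4500 AM.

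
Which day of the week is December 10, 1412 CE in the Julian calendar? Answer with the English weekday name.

Equivalently 19 December 1412 Gregorian, JDN 2237135.
2237135 ≡ 5 (mod 7); counting from Monday = 0 gives Saturday.

Saturday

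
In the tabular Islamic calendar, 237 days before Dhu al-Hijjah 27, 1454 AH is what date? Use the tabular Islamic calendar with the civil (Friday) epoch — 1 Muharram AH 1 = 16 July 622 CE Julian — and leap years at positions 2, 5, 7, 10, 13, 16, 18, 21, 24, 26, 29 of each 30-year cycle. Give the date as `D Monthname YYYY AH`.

JDN of Dhu al-Hijjah 27, 1454 AH = 2463686.
2463686 − 237 = 2463449.
JDN 2463449 in the tabular Islamic calendar is 26 Rabi' al-Thani 1454 AH.

26 Rabi' al-Thani 1454 AH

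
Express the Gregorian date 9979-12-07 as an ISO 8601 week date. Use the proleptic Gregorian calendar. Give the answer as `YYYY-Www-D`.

The weekday is Friday (ISO weekday 5).
That Friday belongs to ISO week 49 of ISO year 9979.

9979-W49-5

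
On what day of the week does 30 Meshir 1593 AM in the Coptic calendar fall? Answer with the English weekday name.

In the Gregorian calendar this is 8 March 1877 (JDN 2406687).
2406687 ≡ 3 (mod 7); counting from Monday = 0 gives Thursday.

Thursday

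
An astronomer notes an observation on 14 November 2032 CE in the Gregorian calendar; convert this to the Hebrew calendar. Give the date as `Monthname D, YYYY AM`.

Both dates share Julian Day Number 2463551; in the Hebrew calendar that is 11 Kislev 5793 AM.

Kislev 11, 5793 AM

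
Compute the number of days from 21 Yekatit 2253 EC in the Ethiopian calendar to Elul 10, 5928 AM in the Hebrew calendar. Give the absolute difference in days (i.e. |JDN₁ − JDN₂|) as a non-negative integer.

First date → JDN 2546934; second date → JDN 2513162.
The interval is |2546934 − 2513162| = 33772 days.

33772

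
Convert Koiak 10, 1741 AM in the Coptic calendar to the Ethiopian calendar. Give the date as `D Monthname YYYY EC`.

10 Tahsas 2017 EC

The source date corresponds to 19 December 2024 in the Gregorian calendar (JDN 2460664).
That day falls on 10 Tahsas 2017 EC in the Ethiopian calendar.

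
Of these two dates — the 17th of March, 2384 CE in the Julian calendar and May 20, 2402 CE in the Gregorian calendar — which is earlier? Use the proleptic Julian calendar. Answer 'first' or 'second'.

first

First date → JDN 2591890; second date → JDN 2598512.
JDN 2591890 < JDN 2598512, so the first date is earlier.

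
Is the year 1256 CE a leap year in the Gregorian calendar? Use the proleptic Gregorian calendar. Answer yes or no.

1256 is divisible by 4 and not by 100, so it is a leap year.

yes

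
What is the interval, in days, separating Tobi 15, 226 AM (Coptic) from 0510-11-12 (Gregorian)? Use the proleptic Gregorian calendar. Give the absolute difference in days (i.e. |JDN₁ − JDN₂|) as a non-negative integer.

304

First date → JDN 1907345; second date → JDN 1907649.
The interval is |1907345 − 1907649| = 304 days.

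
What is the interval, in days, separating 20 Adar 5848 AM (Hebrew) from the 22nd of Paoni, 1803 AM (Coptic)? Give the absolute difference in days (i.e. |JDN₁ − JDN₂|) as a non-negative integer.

JDN of the first date = 2483759.
JDN of the second date = 2483501.
|2483501 − 2483759| = 258.

258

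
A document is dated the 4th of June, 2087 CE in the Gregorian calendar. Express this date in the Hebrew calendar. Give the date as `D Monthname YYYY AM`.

4 Sivan 5847 AM

Both dates share Julian Day Number 2483476; in the Hebrew calendar that is 4 Sivan 5847 AM.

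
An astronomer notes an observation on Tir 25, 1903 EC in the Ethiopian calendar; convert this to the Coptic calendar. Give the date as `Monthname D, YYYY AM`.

Julian Day Number of the source date = 2419070.
Converting JDN 2419070 to the Coptic calendar gives 25 Tobi 1627 AM.

Tobi 25, 1627 AM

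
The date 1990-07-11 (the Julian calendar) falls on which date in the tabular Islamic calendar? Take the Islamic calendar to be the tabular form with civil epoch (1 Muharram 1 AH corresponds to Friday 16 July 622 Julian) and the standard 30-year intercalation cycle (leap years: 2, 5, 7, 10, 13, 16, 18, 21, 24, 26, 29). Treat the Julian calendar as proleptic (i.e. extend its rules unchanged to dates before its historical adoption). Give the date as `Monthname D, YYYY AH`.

The source date corresponds to 24 July 1990 in the Gregorian calendar (JDN 2448097).
That day falls on 1 Muharram 1411 AH in the tabular Islamic calendar.

Muharram 1, 1411 AH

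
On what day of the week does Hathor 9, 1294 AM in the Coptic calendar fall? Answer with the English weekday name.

Equivalently 15 November 1577 Gregorian, JDN 2297366.
JDN 2297366 mod 7 = 1, and JDN 0 was a Monday, so this is a Tuesday.

Tuesday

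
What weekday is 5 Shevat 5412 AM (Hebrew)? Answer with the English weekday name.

Monday

Equivalently 15 January 1652 Gregorian, JDN 2324455.
JDN 2324455 mod 7 = 0, and JDN 0 was a Monday, so this is a Monday.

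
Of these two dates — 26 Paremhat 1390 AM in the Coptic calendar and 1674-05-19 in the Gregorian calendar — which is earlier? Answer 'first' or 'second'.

The two dates have Julian Day Numbers 2332567 and 2332615 respectively.
Since 2332567 < 2332615, the first date comes first.

first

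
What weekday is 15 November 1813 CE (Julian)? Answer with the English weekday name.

This is JDN 2383575 (27 November 1813 Gregorian).
2383575 ≡ 5 (mod 7); counting from Monday = 0 gives Saturday.

Saturday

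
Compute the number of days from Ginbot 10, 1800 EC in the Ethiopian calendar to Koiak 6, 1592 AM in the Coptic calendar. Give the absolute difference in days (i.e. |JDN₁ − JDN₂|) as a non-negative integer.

24683

First date → JDN 2381555; second date → JDN 2406238.
The interval is |2381555 − 2406238| = 24683 days.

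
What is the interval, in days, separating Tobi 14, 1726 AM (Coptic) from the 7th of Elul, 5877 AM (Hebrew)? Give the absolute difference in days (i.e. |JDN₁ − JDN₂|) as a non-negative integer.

First date → JDN 2455219; second date → JDN 2494525.
The interval is |2455219 − 2494525| = 39306 days.

39306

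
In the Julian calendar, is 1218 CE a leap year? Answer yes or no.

1218 mod 4 = 2, so it is a common year in the Julian calendar.

no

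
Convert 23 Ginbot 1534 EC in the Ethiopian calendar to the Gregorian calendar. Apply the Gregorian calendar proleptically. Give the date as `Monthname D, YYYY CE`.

Julian Day Number of the source date = 2284411.
Converting JDN 2284411 to the Gregorian calendar gives 28 May 1542 CE.

May 28, 1542 CE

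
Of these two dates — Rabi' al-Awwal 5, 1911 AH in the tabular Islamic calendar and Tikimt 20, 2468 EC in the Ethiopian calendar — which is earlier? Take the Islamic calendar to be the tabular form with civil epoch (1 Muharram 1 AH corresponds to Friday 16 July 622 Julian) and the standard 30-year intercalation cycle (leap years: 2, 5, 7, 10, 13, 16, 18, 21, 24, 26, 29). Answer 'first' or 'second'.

First date → JDN 2625343; second date → JDN 2625342.
JDN 2625342 < JDN 2625343, so the second date is earlier.

second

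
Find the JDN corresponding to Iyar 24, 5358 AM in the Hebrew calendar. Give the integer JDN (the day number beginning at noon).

2304867

Equivalently 30 May 1598 (Gregorian).
JDN 2299161 is 15 October 1582 CE (Gregorian); the target day is +5706 days from there, so JDN = 2304867.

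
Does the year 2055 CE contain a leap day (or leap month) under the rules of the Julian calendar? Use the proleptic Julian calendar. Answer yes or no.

no

2055 mod 4 = 3, so it is a common year in the Julian calendar.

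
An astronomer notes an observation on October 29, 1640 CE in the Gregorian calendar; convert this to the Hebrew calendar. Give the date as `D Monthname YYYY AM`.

Both dates share Julian Day Number 2320360; in the Hebrew calendar that is 13 Cheshvan 5401 AM.

13 Cheshvan 5401 AM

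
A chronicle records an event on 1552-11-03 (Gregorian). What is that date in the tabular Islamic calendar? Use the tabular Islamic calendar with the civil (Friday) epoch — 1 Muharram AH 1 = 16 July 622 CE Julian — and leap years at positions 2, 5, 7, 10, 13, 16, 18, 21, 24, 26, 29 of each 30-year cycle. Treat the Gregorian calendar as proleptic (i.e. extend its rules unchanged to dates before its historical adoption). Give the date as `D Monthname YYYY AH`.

Both dates share Julian Day Number 2288223; in the tabular Islamic calendar that is 6 Dhu al-Qa'dah 959 AH.

6 Dhu al-Qa'dah 959 AH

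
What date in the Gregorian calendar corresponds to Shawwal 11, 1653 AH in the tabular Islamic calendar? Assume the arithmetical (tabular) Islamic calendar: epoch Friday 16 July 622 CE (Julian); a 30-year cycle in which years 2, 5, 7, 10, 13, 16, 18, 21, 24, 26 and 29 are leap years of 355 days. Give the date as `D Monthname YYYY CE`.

10 February 2226 CE

Julian Day Number of the source date = 2534130.
Converting JDN 2534130 to the Gregorian calendar gives 10 February 2226 CE.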